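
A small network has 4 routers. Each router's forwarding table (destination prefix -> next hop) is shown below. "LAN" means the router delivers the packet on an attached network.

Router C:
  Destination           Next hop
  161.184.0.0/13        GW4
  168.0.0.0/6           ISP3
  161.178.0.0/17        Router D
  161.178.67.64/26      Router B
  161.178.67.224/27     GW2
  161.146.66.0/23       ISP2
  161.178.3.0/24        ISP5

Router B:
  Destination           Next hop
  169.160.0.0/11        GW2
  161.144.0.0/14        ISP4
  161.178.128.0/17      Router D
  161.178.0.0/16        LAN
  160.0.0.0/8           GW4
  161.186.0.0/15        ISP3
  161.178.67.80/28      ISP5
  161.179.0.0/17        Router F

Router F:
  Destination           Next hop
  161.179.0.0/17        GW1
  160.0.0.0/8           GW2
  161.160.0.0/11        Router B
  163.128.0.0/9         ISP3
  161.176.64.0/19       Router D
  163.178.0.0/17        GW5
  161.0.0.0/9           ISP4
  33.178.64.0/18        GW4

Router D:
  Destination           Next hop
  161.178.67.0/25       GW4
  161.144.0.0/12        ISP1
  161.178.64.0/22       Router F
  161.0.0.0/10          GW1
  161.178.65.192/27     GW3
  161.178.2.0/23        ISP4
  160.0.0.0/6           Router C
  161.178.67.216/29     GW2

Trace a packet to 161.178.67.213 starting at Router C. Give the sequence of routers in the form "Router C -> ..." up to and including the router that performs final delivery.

At Router C: longest match for 161.178.67.213 is 161.178.0.0/17 -> Router D
At Router D: longest match for 161.178.67.213 is 161.178.64.0/22 -> Router F
At Router F: longest match for 161.178.67.213 is 161.160.0.0/11 -> Router B
At Router B: longest match for 161.178.67.213 is 161.178.0.0/16 -> LAN

Router C -> Router D -> Router F -> Router B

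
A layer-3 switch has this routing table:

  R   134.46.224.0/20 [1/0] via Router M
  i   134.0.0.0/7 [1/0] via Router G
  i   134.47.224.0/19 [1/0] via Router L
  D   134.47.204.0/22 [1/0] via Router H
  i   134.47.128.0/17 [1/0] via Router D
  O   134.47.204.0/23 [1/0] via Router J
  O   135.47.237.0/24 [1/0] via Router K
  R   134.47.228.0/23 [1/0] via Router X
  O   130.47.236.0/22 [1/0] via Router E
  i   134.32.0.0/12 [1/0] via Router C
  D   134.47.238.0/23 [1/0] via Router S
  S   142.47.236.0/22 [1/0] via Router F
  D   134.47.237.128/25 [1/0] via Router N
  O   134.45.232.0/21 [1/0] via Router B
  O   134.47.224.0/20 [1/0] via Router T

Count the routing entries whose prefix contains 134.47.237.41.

5

Prefixes containing 134.47.237.41:
  134.0.0.0/7 (134.0.0.0 - 135.255.255.255)
  134.32.0.0/12 (134.32.0.0 - 134.47.255.255)
  134.47.128.0/17 (134.47.128.0 - 134.47.255.255)
  134.47.224.0/19 (134.47.224.0 - 134.47.255.255)
  134.47.224.0/20 (134.47.224.0 - 134.47.239.255)
Total matching entries: 5.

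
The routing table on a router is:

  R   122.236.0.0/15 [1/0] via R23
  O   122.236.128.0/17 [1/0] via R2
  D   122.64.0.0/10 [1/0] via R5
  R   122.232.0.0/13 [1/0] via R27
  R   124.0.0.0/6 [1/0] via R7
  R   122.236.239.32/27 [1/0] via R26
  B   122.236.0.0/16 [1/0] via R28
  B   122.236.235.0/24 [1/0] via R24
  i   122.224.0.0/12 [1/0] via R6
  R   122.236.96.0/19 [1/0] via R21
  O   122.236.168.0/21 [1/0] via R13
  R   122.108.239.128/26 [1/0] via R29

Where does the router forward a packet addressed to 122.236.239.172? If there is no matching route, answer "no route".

R2

Routes whose prefix contains 122.236.239.172:
  122.224.0.0/12 (122.224.0.0 - 122.239.255.255) -> R6
  122.232.0.0/13 (122.232.0.0 - 122.239.255.255) -> R27
  122.236.0.0/15 (122.236.0.0 - 122.237.255.255) -> R23
  122.236.0.0/16 (122.236.0.0 - 122.236.255.255) -> R28
  122.236.128.0/17 (122.236.128.0 - 122.236.255.255) -> R2
More-specific entries that do NOT match:
  122.236.239.32/27 (122.236.239.32 - 122.236.239.63) does not contain 122.236.239.172
  122.108.239.128/26 (122.108.239.128 - 122.108.239.191) does not contain 122.236.239.172
  122.236.235.0/24 (122.236.235.0 - 122.236.235.255) does not contain 122.236.239.172
  122.236.168.0/21 (122.236.168.0 - 122.236.175.255) does not contain 122.236.239.172
  122.236.96.0/19 (122.236.96.0 - 122.236.127.255) does not contain 122.236.239.172
Longest matching prefix is /17 -> next hop R2.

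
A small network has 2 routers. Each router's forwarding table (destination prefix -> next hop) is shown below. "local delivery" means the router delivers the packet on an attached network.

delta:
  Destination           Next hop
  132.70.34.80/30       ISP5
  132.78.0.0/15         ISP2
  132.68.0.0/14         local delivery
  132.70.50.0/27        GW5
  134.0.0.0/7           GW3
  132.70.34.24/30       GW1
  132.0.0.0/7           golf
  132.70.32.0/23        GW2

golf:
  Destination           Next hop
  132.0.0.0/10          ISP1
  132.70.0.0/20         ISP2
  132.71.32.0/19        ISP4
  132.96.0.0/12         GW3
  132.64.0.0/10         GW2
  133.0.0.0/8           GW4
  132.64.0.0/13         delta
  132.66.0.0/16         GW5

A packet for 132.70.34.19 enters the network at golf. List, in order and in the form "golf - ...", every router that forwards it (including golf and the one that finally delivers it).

golf - delta

At golf: longest match for 132.70.34.19 is 132.64.0.0/13 -> delta
At delta: longest match for 132.70.34.19 is 132.68.0.0/14 -> local delivery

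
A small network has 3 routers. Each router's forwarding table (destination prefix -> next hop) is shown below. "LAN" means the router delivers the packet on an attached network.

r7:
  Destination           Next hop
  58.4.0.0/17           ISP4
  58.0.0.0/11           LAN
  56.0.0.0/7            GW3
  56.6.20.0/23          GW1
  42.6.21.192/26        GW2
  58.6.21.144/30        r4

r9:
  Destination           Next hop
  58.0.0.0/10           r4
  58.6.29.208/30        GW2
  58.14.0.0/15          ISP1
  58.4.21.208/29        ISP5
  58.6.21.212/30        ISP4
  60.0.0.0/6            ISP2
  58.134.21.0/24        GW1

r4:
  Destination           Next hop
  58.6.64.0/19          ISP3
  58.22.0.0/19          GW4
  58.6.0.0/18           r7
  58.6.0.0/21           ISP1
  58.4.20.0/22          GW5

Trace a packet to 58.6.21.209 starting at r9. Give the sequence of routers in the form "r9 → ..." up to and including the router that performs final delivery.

r9 → r4 → r7

At r9: longest match for 58.6.21.209 is 58.0.0.0/10 -> r4
At r4: longest match for 58.6.21.209 is 58.6.0.0/18 -> r7
At r7: longest match for 58.6.21.209 is 58.0.0.0/11 -> LAN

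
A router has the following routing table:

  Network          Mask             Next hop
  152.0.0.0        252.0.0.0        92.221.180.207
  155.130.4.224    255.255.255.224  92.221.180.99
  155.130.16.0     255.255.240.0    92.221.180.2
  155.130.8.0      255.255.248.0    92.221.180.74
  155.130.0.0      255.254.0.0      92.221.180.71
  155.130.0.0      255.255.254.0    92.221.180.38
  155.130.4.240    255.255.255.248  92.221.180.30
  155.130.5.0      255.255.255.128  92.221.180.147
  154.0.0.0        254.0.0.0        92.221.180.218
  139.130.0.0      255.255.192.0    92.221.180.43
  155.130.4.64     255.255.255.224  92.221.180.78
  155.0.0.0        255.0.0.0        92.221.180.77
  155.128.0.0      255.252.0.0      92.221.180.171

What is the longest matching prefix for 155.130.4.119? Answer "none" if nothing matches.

Entries matching 155.130.4.119:
  152.0.0.0/6 (152.0.0.0 - 155.255.255.255)
  154.0.0.0/7 (154.0.0.0 - 155.255.255.255)
  155.0.0.0/8 (155.0.0.0 - 155.255.255.255)
  155.128.0.0/14 (155.128.0.0 - 155.131.255.255)
  155.130.0.0/15 (155.130.0.0 - 155.131.255.255)
Most specific is 155.130.0.0/15.

155.130.0.0/15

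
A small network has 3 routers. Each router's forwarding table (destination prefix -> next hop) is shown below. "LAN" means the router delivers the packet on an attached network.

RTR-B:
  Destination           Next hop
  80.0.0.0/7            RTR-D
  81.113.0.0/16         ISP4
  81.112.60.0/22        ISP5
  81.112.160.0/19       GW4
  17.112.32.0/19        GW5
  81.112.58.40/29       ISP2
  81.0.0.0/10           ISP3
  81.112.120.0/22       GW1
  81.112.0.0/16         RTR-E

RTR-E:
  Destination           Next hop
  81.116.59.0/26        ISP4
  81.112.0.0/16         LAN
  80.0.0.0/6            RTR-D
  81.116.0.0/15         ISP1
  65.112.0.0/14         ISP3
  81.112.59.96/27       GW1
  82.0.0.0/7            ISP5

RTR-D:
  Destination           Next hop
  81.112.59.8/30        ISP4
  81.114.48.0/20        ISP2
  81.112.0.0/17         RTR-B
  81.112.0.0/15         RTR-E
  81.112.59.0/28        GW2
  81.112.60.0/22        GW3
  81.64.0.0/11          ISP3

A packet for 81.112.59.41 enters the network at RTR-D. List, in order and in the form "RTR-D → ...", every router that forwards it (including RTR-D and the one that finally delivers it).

At RTR-D: longest match for 81.112.59.41 is 81.112.0.0/17 -> RTR-B
At RTR-B: longest match for 81.112.59.41 is 81.112.0.0/16 -> RTR-E
At RTR-E: longest match for 81.112.59.41 is 81.112.0.0/16 -> LAN

RTR-D → RTR-B → RTR-E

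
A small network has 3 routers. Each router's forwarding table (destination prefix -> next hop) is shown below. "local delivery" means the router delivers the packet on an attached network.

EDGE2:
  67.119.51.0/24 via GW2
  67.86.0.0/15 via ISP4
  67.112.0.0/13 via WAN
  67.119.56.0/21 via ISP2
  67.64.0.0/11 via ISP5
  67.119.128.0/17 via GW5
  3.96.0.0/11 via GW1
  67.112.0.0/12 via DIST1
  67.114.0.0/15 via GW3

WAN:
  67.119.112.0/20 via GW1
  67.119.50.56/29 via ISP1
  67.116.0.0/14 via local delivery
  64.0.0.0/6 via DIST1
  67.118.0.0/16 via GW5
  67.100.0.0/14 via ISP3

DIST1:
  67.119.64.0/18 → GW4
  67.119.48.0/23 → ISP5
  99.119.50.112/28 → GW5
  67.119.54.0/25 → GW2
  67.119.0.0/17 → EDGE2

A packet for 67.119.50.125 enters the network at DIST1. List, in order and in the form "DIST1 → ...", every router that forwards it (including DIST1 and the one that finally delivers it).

At DIST1: longest match for 67.119.50.125 is 67.119.0.0/17 -> EDGE2
At EDGE2: longest match for 67.119.50.125 is 67.112.0.0/13 -> WAN
At WAN: longest match for 67.119.50.125 is 67.116.0.0/14 -> local delivery

DIST1 → EDGE2 → WAN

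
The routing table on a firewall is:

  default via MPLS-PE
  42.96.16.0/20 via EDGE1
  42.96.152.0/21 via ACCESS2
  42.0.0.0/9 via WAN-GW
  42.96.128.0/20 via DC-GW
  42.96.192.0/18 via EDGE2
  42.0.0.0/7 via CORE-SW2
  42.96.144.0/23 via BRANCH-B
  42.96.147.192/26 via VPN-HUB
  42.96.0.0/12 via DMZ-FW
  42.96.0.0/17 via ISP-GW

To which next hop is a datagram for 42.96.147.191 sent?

Routes whose prefix contains 42.96.147.191:
  0.0.0.0/0 (default, matches everything) -> MPLS-PE
  42.0.0.0/7 (42.0.0.0 - 43.255.255.255) -> CORE-SW2
  42.0.0.0/9 (42.0.0.0 - 42.127.255.255) -> WAN-GW
  42.96.0.0/12 (42.96.0.0 - 42.111.255.255) -> DMZ-FW
More-specific entries that do NOT match:
  42.96.147.192/26 (42.96.147.192 - 42.96.147.255) does not contain 42.96.147.191
  42.96.144.0/23 (42.96.144.0 - 42.96.145.255) does not contain 42.96.147.191
  42.96.152.0/21 (42.96.152.0 - 42.96.159.255) does not contain 42.96.147.191
  42.96.16.0/20 (42.96.16.0 - 42.96.31.255) does not contain 42.96.147.191
  42.96.128.0/20 (42.96.128.0 - 42.96.143.255) does not contain 42.96.147.191
  42.96.192.0/18 (42.96.192.0 - 42.96.255.255) does not contain 42.96.147.191
  42.96.0.0/17 (42.96.0.0 - 42.96.127.255) does not contain 42.96.147.191
Longest matching prefix is /12 -> next hop DMZ-FW.

DMZ-FW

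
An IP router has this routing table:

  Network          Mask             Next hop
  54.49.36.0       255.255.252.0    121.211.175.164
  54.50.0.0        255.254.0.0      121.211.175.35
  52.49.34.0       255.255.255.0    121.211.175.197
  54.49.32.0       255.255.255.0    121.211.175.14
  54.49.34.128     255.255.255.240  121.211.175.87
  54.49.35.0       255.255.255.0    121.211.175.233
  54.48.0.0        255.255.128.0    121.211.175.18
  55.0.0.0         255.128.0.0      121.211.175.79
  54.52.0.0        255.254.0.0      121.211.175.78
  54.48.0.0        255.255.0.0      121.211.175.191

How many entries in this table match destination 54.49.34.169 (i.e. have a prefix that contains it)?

No listed prefix contains 54.49.34.169.
Total matching entries: 0.

0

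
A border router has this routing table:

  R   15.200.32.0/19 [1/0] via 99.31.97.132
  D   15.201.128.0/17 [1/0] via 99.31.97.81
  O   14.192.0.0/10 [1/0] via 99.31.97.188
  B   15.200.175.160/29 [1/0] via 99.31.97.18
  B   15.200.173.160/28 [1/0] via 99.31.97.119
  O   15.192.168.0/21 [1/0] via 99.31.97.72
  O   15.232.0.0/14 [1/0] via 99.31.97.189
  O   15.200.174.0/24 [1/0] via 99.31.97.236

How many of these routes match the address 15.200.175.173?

0

No listed prefix contains 15.200.175.173.
Total matching entries: 0.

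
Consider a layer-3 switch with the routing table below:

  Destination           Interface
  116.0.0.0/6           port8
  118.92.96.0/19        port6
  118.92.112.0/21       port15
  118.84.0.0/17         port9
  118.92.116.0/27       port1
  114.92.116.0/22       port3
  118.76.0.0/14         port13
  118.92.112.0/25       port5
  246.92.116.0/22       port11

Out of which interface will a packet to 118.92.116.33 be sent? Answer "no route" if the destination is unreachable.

Routes whose prefix contains 118.92.116.33:
  116.0.0.0/6 (116.0.0.0 - 119.255.255.255) -> port8
  118.92.96.0/19 (118.92.96.0 - 118.92.127.255) -> port6
  118.92.112.0/21 (118.92.112.0 - 118.92.119.255) -> port15
More-specific entries that do NOT match:
  118.92.116.0/27 (118.92.116.0 - 118.92.116.31) does not contain 118.92.116.33
  118.92.112.0/25 (118.92.112.0 - 118.92.112.127) does not contain 118.92.116.33
  114.92.116.0/22 (114.92.116.0 - 114.92.119.255) does not contain 118.92.116.33
  246.92.116.0/22 (246.92.116.0 - 246.92.119.255) does not contain 118.92.116.33
Longest matching prefix is /21 -> interface port15.

port15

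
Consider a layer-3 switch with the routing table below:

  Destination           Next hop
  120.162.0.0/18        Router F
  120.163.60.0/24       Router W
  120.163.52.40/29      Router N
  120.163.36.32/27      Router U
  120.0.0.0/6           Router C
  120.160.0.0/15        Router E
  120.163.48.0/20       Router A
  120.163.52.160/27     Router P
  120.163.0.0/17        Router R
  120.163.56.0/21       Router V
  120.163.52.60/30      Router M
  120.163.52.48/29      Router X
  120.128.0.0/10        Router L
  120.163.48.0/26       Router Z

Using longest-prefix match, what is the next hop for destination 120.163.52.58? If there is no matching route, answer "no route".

Router A

Routes whose prefix contains 120.163.52.58:
  120.0.0.0/6 (120.0.0.0 - 123.255.255.255) -> Router C
  120.128.0.0/10 (120.128.0.0 - 120.191.255.255) -> Router L
  120.163.0.0/17 (120.163.0.0 - 120.163.127.255) -> Router R
  120.163.48.0/20 (120.163.48.0 - 120.163.63.255) -> Router A
More-specific entries that do NOT match:
  120.163.52.60/30 (120.163.52.60 - 120.163.52.63) does not contain 120.163.52.58
  120.163.52.40/29 (120.163.52.40 - 120.163.52.47) does not contain 120.163.52.58
  120.163.52.48/29 (120.163.52.48 - 120.163.52.55) does not contain 120.163.52.58
  120.163.36.32/27 (120.163.36.32 - 120.163.36.63) does not contain 120.163.52.58
  120.163.52.160/27 (120.163.52.160 - 120.163.52.191) does not contain 120.163.52.58
  120.163.48.0/26 (120.163.48.0 - 120.163.48.63) does not contain 120.163.52.58
  120.163.60.0/24 (120.163.60.0 - 120.163.60.255) does not contain 120.163.52.58
  120.163.56.0/21 (120.163.56.0 - 120.163.63.255) does not contain 120.163.52.58
Longest matching prefix is /20 -> next hop Router A.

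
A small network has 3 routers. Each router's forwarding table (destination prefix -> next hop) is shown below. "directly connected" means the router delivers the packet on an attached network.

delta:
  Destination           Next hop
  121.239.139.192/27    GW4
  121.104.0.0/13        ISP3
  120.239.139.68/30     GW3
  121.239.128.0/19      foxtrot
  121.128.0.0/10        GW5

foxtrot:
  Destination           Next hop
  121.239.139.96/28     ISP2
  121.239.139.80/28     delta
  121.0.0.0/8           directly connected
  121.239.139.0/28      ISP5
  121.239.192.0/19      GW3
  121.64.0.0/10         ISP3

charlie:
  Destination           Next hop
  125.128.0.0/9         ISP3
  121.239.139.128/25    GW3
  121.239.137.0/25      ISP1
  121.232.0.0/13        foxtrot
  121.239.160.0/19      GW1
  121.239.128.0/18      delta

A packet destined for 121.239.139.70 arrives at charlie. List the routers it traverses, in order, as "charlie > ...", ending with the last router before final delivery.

charlie > delta > foxtrot

At charlie: longest match for 121.239.139.70 is 121.239.128.0/18 -> delta
At delta: longest match for 121.239.139.70 is 121.239.128.0/19 -> foxtrot
At foxtrot: longest match for 121.239.139.70 is 121.0.0.0/8 -> directly connected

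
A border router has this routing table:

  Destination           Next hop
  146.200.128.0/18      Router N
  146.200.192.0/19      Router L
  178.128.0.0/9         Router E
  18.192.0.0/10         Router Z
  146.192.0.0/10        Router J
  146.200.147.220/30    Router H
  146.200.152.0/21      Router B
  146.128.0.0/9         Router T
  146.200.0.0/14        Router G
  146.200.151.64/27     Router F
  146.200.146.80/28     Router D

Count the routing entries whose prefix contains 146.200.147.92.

4

Prefixes containing 146.200.147.92:
  146.128.0.0/9 (146.128.0.0 - 146.255.255.255)
  146.192.0.0/10 (146.192.0.0 - 146.255.255.255)
  146.200.0.0/14 (146.200.0.0 - 146.203.255.255)
  146.200.128.0/18 (146.200.128.0 - 146.200.191.255)
Total matching entries: 4.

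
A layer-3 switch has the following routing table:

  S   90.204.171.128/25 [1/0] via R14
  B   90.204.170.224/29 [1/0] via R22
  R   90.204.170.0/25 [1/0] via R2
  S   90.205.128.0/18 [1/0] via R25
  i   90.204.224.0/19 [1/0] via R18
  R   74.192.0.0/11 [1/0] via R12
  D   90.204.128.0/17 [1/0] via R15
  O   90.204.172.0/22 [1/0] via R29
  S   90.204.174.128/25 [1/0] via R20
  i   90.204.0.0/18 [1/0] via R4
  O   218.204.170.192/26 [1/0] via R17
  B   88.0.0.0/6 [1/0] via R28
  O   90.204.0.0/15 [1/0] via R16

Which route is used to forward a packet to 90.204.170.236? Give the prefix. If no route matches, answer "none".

Entries matching 90.204.170.236:
  88.0.0.0/6 (88.0.0.0 - 91.255.255.255)
  90.204.0.0/15 (90.204.0.0 - 90.205.255.255)
  90.204.128.0/17 (90.204.128.0 - 90.204.255.255)
Most specific is 90.204.128.0/17.

90.204.128.0/17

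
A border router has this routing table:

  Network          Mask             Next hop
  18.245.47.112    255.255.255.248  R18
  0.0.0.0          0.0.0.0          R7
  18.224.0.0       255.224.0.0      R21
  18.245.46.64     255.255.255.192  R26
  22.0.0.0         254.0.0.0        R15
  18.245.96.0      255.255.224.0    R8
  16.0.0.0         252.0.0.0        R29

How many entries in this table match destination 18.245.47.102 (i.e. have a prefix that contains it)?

Prefixes containing 18.245.47.102:
  0.0.0.0/0 (default, matches everything)
  16.0.0.0/6 (16.0.0.0 - 19.255.255.255)
  18.224.0.0/11 (18.224.0.0 - 18.255.255.255)
Total matching entries: 3.

3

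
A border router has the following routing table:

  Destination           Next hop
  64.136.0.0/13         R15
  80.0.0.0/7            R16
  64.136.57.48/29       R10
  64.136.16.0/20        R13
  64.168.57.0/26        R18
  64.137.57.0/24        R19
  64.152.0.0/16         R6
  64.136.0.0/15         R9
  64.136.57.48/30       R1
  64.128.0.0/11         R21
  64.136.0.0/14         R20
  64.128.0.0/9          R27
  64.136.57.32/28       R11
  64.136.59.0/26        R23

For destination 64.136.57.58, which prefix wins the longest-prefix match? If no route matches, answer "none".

Entries matching 64.136.57.58:
  64.128.0.0/9 (64.128.0.0 - 64.255.255.255)
  64.128.0.0/11 (64.128.0.0 - 64.159.255.255)
  64.136.0.0/13 (64.136.0.0 - 64.143.255.255)
  64.136.0.0/14 (64.136.0.0 - 64.139.255.255)
  64.136.0.0/15 (64.136.0.0 - 64.137.255.255)
Most specific is 64.136.0.0/15.

64.136.0.0/15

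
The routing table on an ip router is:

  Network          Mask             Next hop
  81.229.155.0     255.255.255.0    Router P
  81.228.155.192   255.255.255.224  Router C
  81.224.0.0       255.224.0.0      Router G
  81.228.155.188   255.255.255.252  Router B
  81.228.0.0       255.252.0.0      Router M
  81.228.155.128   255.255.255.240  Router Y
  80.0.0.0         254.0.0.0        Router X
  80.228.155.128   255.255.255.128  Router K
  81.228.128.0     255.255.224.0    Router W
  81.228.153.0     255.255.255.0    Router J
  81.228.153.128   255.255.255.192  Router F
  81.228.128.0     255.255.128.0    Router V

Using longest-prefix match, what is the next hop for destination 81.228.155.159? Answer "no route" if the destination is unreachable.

Routes whose prefix contains 81.228.155.159:
  80.0.0.0/7 (80.0.0.0 - 81.255.255.255) -> Router X
  81.224.0.0/11 (81.224.0.0 - 81.255.255.255) -> Router G
  81.228.0.0/14 (81.228.0.0 - 81.231.255.255) -> Router M
  81.228.128.0/17 (81.228.128.0 - 81.228.255.255) -> Router V
  81.228.128.0/19 (81.228.128.0 - 81.228.159.255) -> Router W
More-specific entries that do NOT match:
  81.228.155.188/30 (81.228.155.188 - 81.228.155.191) does not contain 81.228.155.159
  81.228.155.128/28 (81.228.155.128 - 81.228.155.143) does not contain 81.228.155.159
  81.228.155.192/27 (81.228.155.192 - 81.228.155.223) does not contain 81.228.155.159
  81.228.153.128/26 (81.228.153.128 - 81.228.153.191) does not contain 81.228.155.159
  80.228.155.128/25 (80.228.155.128 - 80.228.155.255) does not contain 81.228.155.159
  81.229.155.0/24 (81.229.155.0 - 81.229.155.255) does not contain 81.228.155.159
  81.228.153.0/24 (81.228.153.0 - 81.228.153.255) does not contain 81.228.155.159
Longest matching prefix is /19 -> next hop Router W.

Router W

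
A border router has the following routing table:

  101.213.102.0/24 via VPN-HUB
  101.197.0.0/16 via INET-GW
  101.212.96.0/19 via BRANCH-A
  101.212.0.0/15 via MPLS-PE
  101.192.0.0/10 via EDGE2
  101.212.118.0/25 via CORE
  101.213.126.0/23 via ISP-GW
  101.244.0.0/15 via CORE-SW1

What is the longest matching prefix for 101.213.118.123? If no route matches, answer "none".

Entries matching 101.213.118.123:
  101.192.0.0/10 (101.192.0.0 - 101.255.255.255)
  101.212.0.0/15 (101.212.0.0 - 101.213.255.255)
Most specific is 101.212.0.0/15.

101.212.0.0/15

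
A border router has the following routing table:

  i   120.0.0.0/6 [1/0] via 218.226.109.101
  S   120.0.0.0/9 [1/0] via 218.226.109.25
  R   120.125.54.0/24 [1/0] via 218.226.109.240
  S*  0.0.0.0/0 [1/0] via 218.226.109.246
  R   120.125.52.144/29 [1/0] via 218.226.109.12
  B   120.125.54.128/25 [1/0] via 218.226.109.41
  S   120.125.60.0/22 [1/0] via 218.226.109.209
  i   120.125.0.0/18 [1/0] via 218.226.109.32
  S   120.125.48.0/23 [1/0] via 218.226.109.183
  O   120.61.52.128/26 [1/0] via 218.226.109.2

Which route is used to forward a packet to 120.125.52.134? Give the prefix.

Entries matching 120.125.52.134:
  0.0.0.0/0 (default, matches everything)
  120.0.0.0/6 (120.0.0.0 - 123.255.255.255)
  120.0.0.0/9 (120.0.0.0 - 120.127.255.255)
  120.125.0.0/18 (120.125.0.0 - 120.125.63.255)
Most specific is 120.125.0.0/18.

120.125.0.0/18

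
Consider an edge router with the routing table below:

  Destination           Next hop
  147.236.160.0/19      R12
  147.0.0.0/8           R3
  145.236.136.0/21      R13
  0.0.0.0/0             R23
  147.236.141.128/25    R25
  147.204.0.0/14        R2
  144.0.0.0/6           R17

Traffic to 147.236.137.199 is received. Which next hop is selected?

Routes whose prefix contains 147.236.137.199:
  0.0.0.0/0 (default, matches everything) -> R23
  144.0.0.0/6 (144.0.0.0 - 147.255.255.255) -> R17
  147.0.0.0/8 (147.0.0.0 - 147.255.255.255) -> R3
More-specific entries that do NOT match:
  147.236.141.128/25 (147.236.141.128 - 147.236.141.255) does not contain 147.236.137.199
  145.236.136.0/21 (145.236.136.0 - 145.236.143.255) does not contain 147.236.137.199
  147.236.160.0/19 (147.236.160.0 - 147.236.191.255) does not contain 147.236.137.199
  147.204.0.0/14 (147.204.0.0 - 147.207.255.255) does not contain 147.236.137.199
Longest matching prefix is /8 -> next hop R3.

R3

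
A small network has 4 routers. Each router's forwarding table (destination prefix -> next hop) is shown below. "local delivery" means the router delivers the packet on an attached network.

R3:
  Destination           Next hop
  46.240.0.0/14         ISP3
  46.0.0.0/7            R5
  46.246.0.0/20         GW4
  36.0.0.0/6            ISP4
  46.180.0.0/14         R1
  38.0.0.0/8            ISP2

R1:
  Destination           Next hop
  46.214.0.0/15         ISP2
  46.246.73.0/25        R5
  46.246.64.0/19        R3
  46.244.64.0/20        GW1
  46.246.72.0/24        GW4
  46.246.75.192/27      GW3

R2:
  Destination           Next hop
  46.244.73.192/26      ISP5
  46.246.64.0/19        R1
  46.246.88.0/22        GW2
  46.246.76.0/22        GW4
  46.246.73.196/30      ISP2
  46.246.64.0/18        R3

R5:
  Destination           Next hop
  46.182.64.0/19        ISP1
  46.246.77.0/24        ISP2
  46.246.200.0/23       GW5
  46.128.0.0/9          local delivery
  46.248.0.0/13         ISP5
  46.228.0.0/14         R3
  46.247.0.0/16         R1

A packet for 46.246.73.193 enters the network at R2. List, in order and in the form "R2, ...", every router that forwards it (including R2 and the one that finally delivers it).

R2, R1, R3, R5

At R2: longest match for 46.246.73.193 is 46.246.64.0/19 -> R1
At R1: longest match for 46.246.73.193 is 46.246.64.0/19 -> R3
At R3: longest match for 46.246.73.193 is 46.0.0.0/7 -> R5
At R5: longest match for 46.246.73.193 is 46.128.0.0/9 -> local delivery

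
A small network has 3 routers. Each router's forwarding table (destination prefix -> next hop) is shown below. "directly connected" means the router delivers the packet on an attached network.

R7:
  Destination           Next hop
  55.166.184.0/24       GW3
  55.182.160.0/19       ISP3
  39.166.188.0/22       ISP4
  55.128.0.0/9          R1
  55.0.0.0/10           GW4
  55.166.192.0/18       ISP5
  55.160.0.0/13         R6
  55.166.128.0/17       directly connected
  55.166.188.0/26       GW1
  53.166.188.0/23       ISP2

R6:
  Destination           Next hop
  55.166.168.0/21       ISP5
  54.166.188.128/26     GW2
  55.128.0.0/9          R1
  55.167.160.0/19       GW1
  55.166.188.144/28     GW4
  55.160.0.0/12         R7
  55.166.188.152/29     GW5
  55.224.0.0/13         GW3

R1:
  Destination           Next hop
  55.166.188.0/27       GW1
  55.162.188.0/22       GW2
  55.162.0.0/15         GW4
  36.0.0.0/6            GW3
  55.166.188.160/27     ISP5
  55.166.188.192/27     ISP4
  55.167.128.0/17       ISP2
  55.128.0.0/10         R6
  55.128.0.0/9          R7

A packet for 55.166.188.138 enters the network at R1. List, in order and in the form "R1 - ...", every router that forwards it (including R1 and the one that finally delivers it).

R1 - R6 - R7

At R1: longest match for 55.166.188.138 is 55.128.0.0/10 -> R6
At R6: longest match for 55.166.188.138 is 55.160.0.0/12 -> R7
At R7: longest match for 55.166.188.138 is 55.166.128.0/17 -> directly connected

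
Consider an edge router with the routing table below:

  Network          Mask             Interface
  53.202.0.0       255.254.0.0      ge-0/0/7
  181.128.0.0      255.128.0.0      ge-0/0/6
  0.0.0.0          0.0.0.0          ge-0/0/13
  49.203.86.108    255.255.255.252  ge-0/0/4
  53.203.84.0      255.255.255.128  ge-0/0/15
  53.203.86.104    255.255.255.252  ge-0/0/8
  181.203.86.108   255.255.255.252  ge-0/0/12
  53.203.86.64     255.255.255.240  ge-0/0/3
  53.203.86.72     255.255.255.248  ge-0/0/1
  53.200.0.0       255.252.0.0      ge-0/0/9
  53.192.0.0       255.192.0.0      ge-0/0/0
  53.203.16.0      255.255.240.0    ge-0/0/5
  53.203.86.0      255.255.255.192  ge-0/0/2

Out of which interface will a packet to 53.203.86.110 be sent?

ge-0/0/7

Routes whose prefix contains 53.203.86.110:
  0.0.0.0/0 (default, matches everything) -> ge-0/0/13
  53.192.0.0/10 (53.192.0.0 - 53.255.255.255) -> ge-0/0/0
  53.200.0.0/14 (53.200.0.0 - 53.203.255.255) -> ge-0/0/9
  53.202.0.0/15 (53.202.0.0 - 53.203.255.255) -> ge-0/0/7
More-specific entries that do NOT match:
  49.203.86.108/30 (49.203.86.108 - 49.203.86.111) does not contain 53.203.86.110
  53.203.86.104/30 (53.203.86.104 - 53.203.86.107) does not contain 53.203.86.110
  181.203.86.108/30 (181.203.86.108 - 181.203.86.111) does not contain 53.203.86.110
  53.203.86.72/29 (53.203.86.72 - 53.203.86.79) does not contain 53.203.86.110
  53.203.86.64/28 (53.203.86.64 - 53.203.86.79) does not contain 53.203.86.110
  53.203.86.0/26 (53.203.86.0 - 53.203.86.63) does not contain 53.203.86.110
  53.203.84.0/25 (53.203.84.0 - 53.203.84.127) does not contain 53.203.86.110
  53.203.16.0/20 (53.203.16.0 - 53.203.31.255) does not contain 53.203.86.110
Longest matching prefix is /15 -> interface ge-0/0/7.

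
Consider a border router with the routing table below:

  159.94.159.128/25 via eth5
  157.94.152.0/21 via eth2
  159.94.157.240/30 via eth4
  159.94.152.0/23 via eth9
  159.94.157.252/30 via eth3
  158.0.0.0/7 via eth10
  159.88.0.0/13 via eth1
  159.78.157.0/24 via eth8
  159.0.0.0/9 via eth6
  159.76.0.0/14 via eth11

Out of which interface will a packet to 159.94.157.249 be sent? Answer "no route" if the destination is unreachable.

Routes whose prefix contains 159.94.157.249:
  158.0.0.0/7 (158.0.0.0 - 159.255.255.255) -> eth10
  159.0.0.0/9 (159.0.0.0 - 159.127.255.255) -> eth6
  159.88.0.0/13 (159.88.0.0 - 159.95.255.255) -> eth1
More-specific entries that do NOT match:
  159.94.157.240/30 (159.94.157.240 - 159.94.157.243) does not contain 159.94.157.249
  159.94.157.252/30 (159.94.157.252 - 159.94.157.255) does not contain 159.94.157.249
  159.94.159.128/25 (159.94.159.128 - 159.94.159.255) does not contain 159.94.157.249
  159.78.157.0/24 (159.78.157.0 - 159.78.157.255) does not contain 159.94.157.249
  159.94.152.0/23 (159.94.152.0 - 159.94.153.255) does not contain 159.94.157.249
  157.94.152.0/21 (157.94.152.0 - 157.94.159.255) does not contain 159.94.157.249
  159.76.0.0/14 (159.76.0.0 - 159.79.255.255) does not contain 159.94.157.249
Longest matching prefix is /13 -> interface eth1.

eth1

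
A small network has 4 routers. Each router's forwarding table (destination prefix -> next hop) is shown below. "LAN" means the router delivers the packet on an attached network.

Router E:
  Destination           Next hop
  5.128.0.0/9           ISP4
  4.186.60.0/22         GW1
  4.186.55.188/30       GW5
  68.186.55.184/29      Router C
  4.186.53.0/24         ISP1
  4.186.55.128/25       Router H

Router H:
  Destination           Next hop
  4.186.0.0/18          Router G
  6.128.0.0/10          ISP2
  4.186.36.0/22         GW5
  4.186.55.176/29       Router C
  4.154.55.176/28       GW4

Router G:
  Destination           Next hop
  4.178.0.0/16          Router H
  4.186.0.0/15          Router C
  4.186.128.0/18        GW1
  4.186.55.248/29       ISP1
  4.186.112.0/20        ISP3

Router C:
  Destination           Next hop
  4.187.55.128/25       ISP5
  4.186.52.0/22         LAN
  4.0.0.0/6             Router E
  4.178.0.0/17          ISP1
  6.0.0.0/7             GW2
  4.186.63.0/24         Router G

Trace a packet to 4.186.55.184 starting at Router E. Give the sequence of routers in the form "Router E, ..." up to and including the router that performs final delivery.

At Router E: longest match for 4.186.55.184 is 4.186.55.128/25 -> Router H
At Router H: longest match for 4.186.55.184 is 4.186.0.0/18 -> Router G
At Router G: longest match for 4.186.55.184 is 4.186.0.0/15 -> Router C
At Router C: longest match for 4.186.55.184 is 4.186.52.0/22 -> LAN

Router E, Router H, Router G, Router C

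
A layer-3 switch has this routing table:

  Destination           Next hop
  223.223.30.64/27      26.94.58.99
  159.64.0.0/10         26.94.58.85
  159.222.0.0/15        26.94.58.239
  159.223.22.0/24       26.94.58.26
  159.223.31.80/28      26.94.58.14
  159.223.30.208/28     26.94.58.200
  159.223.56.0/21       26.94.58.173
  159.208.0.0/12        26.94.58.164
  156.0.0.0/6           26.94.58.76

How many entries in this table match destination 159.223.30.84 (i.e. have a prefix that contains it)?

Prefixes containing 159.223.30.84:
  156.0.0.0/6 (156.0.0.0 - 159.255.255.255)
  159.208.0.0/12 (159.208.0.0 - 159.223.255.255)
  159.222.0.0/15 (159.222.0.0 - 159.223.255.255)
Total matching entries: 3.

3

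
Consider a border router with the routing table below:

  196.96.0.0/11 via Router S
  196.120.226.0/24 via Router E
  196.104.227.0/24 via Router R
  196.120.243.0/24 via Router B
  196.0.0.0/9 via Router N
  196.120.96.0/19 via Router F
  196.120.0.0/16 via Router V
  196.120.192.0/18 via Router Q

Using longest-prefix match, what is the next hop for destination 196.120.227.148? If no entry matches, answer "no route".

Routes whose prefix contains 196.120.227.148:
  196.0.0.0/9 (196.0.0.0 - 196.127.255.255) -> Router N
  196.96.0.0/11 (196.96.0.0 - 196.127.255.255) -> Router S
  196.120.0.0/16 (196.120.0.0 - 196.120.255.255) -> Router V
  196.120.192.0/18 (196.120.192.0 - 196.120.255.255) -> Router Q
More-specific entries that do NOT match:
  196.120.226.0/24 (196.120.226.0 - 196.120.226.255) does not contain 196.120.227.148
  196.104.227.0/24 (196.104.227.0 - 196.104.227.255) does not contain 196.120.227.148
  196.120.243.0/24 (196.120.243.0 - 196.120.243.255) does not contain 196.120.227.148
  196.120.96.0/19 (196.120.96.0 - 196.120.127.255) does not contain 196.120.227.148
Longest matching prefix is /18 -> next hop Router Q.

Router Q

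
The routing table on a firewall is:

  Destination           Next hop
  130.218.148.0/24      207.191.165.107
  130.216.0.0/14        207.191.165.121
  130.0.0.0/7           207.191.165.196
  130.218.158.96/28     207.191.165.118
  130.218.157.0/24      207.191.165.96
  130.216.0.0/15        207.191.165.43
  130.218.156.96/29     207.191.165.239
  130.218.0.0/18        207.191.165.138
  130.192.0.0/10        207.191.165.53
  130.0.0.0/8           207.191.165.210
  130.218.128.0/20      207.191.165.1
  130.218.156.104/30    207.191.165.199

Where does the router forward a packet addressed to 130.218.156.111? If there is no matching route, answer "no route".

207.191.165.121

Routes whose prefix contains 130.218.156.111:
  130.0.0.0/7 (130.0.0.0 - 131.255.255.255) -> 207.191.165.196
  130.0.0.0/8 (130.0.0.0 - 130.255.255.255) -> 207.191.165.210
  130.192.0.0/10 (130.192.0.0 - 130.255.255.255) -> 207.191.165.53
  130.216.0.0/14 (130.216.0.0 - 130.219.255.255) -> 207.191.165.121
More-specific entries that do NOT match:
  130.218.156.104/30 (130.218.156.104 - 130.218.156.107) does not contain 130.218.156.111
  130.218.156.96/29 (130.218.156.96 - 130.218.156.103) does not contain 130.218.156.111
  130.218.158.96/28 (130.218.158.96 - 130.218.158.111) does not contain 130.218.156.111
  130.218.148.0/24 (130.218.148.0 - 130.218.148.255) does not contain 130.218.156.111
  130.218.157.0/24 (130.218.157.0 - 130.218.157.255) does not contain 130.218.156.111
  130.218.128.0/20 (130.218.128.0 - 130.218.143.255) does not contain 130.218.156.111
  130.218.0.0/18 (130.218.0.0 - 130.218.63.255) does not contain 130.218.156.111
  130.216.0.0/15 (130.216.0.0 - 130.217.255.255) does not contain 130.218.156.111
Longest matching prefix is /14 -> next hop 207.191.165.121.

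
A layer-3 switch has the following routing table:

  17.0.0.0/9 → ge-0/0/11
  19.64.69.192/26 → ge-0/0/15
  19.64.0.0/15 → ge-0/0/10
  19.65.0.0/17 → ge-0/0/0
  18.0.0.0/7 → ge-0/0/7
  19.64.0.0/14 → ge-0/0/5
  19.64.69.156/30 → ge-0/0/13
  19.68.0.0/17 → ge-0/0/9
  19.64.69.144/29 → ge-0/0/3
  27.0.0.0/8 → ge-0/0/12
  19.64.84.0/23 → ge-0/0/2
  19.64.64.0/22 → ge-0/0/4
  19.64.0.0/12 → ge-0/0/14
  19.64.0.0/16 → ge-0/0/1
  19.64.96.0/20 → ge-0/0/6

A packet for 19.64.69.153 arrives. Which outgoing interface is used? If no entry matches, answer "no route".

Routes whose prefix contains 19.64.69.153:
  18.0.0.0/7 (18.0.0.0 - 19.255.255.255) -> ge-0/0/7
  19.64.0.0/12 (19.64.0.0 - 19.79.255.255) -> ge-0/0/14
  19.64.0.0/14 (19.64.0.0 - 19.67.255.255) -> ge-0/0/5
  19.64.0.0/15 (19.64.0.0 - 19.65.255.255) -> ge-0/0/10
  19.64.0.0/16 (19.64.0.0 - 19.64.255.255) -> ge-0/0/1
More-specific entries that do NOT match:
  19.64.69.156/30 (19.64.69.156 - 19.64.69.159) does not contain 19.64.69.153
  19.64.69.144/29 (19.64.69.144 - 19.64.69.151) does not contain 19.64.69.153
  19.64.69.192/26 (19.64.69.192 - 19.64.69.255) does not contain 19.64.69.153
  19.64.84.0/23 (19.64.84.0 - 19.64.85.255) does not contain 19.64.69.153
  19.64.64.0/22 (19.64.64.0 - 19.64.67.255) does not contain 19.64.69.153
  19.64.96.0/20 (19.64.96.0 - 19.64.111.255) does not contain 19.64.69.153
  19.65.0.0/17 (19.65.0.0 - 19.65.127.255) does not contain 19.64.69.153
  19.68.0.0/17 (19.68.0.0 - 19.68.127.255) does not contain 19.64.69.153
Longest matching prefix is /16 -> interface ge-0/0/1.

ge-0/0/1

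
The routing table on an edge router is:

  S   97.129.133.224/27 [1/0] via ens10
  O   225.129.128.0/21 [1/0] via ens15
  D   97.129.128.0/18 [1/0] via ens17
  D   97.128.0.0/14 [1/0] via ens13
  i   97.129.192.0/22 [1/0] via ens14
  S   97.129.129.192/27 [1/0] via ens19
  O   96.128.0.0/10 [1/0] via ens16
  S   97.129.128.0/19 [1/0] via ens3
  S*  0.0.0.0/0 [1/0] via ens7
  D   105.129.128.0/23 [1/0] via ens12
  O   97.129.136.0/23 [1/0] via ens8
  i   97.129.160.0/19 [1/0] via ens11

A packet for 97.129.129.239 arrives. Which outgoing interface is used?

Routes whose prefix contains 97.129.129.239:
  0.0.0.0/0 (default, matches everything) -> ens7
  97.128.0.0/14 (97.128.0.0 - 97.131.255.255) -> ens13
  97.129.128.0/18 (97.129.128.0 - 97.129.191.255) -> ens17
  97.129.128.0/19 (97.129.128.0 - 97.129.159.255) -> ens3
More-specific entries that do NOT match:
  97.129.133.224/27 (97.129.133.224 - 97.129.133.255) does not contain 97.129.129.239
  97.129.129.192/27 (97.129.129.192 - 97.129.129.223) does not contain 97.129.129.239
  105.129.128.0/23 (105.129.128.0 - 105.129.129.255) does not contain 97.129.129.239
  97.129.136.0/23 (97.129.136.0 - 97.129.137.255) does not contain 97.129.129.239
  97.129.192.0/22 (97.129.192.0 - 97.129.195.255) does not contain 97.129.129.239
  225.129.128.0/21 (225.129.128.0 - 225.129.135.255) does not contain 97.129.129.239
Longest matching prefix is /19 -> interface ens3.

ens3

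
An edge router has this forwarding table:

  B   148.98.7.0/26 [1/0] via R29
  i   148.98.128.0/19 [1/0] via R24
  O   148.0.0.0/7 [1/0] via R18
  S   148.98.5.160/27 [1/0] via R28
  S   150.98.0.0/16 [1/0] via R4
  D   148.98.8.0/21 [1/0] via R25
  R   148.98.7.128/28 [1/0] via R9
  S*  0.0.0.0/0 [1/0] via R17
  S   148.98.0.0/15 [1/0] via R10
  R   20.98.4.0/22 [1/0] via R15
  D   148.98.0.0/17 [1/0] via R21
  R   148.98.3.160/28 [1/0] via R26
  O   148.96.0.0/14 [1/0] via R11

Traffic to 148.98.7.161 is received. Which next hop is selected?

Routes whose prefix contains 148.98.7.161:
  0.0.0.0/0 (default, matches everything) -> R17
  148.0.0.0/7 (148.0.0.0 - 149.255.255.255) -> R18
  148.96.0.0/14 (148.96.0.0 - 148.99.255.255) -> R11
  148.98.0.0/15 (148.98.0.0 - 148.99.255.255) -> R10
  148.98.0.0/17 (148.98.0.0 - 148.98.127.255) -> R21
More-specific entries that do NOT match:
  148.98.7.128/28 (148.98.7.128 - 148.98.7.143) does not contain 148.98.7.161
  148.98.3.160/28 (148.98.3.160 - 148.98.3.175) does not contain 148.98.7.161
  148.98.5.160/27 (148.98.5.160 - 148.98.5.191) does not contain 148.98.7.161
  148.98.7.0/26 (148.98.7.0 - 148.98.7.63) does not contain 148.98.7.161
  20.98.4.0/22 (20.98.4.0 - 20.98.7.255) does not contain 148.98.7.161
  148.98.8.0/21 (148.98.8.0 - 148.98.15.255) does not contain 148.98.7.161
  148.98.128.0/19 (148.98.128.0 - 148.98.159.255) does not contain 148.98.7.161
Longest matching prefix is /17 -> next hop R21.

R21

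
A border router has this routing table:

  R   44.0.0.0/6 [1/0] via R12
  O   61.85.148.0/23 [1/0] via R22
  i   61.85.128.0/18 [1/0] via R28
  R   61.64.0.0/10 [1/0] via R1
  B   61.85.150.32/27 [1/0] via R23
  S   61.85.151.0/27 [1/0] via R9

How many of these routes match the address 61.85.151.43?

2

Prefixes containing 61.85.151.43:
  61.64.0.0/10 (61.64.0.0 - 61.127.255.255)
  61.85.128.0/18 (61.85.128.0 - 61.85.191.255)
Total matching entries: 2.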